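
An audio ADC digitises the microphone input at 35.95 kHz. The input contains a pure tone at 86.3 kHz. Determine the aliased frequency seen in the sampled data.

14.4 kHz

86.3 kHz mod fs = 14.4 kHz.
14.4 kHz ≤ fs/2 = 17.975 kHz, appears at 14.4 kHz.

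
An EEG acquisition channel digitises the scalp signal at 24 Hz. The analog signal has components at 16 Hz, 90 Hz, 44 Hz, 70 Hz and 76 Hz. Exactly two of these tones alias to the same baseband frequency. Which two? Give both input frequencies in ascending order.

fs/2 = 12 Hz.
16 Hz > fs/2 = 12 Hz, folds to fs − 16 Hz = 8 Hz.
90 Hz mod fs = 18 Hz.
18 Hz > fs/2 = 12 Hz, folds to fs − 18 Hz = 6 Hz.
44 Hz mod fs = 20 Hz.
20 Hz > fs/2 = 12 Hz, folds to fs − 20 Hz = 4 Hz.
70 Hz mod fs = 22 Hz.
22 Hz > fs/2 = 12 Hz, folds to fs − 22 Hz = 2 Hz.
76 Hz mod fs = 4 Hz.
4 Hz ≤ fs/2 = 12 Hz, appears at 4 Hz.
44 Hz and 76 Hz both map to 4 Hz.

44 Hz, 76 Hz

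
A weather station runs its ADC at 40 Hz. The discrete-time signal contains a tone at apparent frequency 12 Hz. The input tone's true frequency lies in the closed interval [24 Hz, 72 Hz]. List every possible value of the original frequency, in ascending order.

28 Hz, 52 Hz, 68 Hz

Frequencies that alias to 12 Hz are k·fs ± 12 Hz for integer k ≥ 0.
k=0: 12 Hz.
k=1: 28 Hz, 52 Hz.
k=2: 68 Hz, 92 Hz.
k=3: 108 Hz, 132 Hz.
Within [24 Hz, 72 Hz]: 28 Hz, 52 Hz, 68 Hz.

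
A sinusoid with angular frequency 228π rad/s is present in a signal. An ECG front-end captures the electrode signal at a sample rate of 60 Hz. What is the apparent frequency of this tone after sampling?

ω = 228π rad/s → f = ω/(2π) = 114 Hz.
114 Hz mod fs = 54 Hz.
54 Hz > fs/2 = 30 Hz, folds to fs − 54 Hz = 6 Hz.

6 Hz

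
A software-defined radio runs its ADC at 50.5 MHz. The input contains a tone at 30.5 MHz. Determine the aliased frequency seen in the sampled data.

30.5 MHz > fs/2 = 25.25 MHz, folds to fs − 30.5 MHz = 20 MHz.

20 MHz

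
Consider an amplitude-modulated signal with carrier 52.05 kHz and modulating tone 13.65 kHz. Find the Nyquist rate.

131.4 kHz

AM sidebands sit at fc ± fm = 38.4 kHz and 65.7 kHz.
Highest-frequency component: 65.7 kHz.
Nyquist rate = 2 × 65.7 kHz = 131.4 kHz.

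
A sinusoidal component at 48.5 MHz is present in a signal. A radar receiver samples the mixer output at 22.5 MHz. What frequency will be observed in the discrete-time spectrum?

48.5 MHz mod fs = 3.5 MHz.
3.5 MHz ≤ fs/2 = 11.25 MHz, appears at 3.5 MHz.

3.5 MHz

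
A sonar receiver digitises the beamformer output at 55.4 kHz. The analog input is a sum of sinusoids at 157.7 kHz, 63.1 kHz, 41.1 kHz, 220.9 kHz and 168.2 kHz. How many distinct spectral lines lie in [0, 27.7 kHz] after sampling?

5

fs/2 = 27.7 kHz.
157.7 kHz mod fs = 46.9 kHz.
46.9 kHz > fs/2 = 27.7 kHz, folds to fs − 46.9 kHz = 8.5 kHz.
63.1 kHz mod fs = 7.7 kHz.
7.7 kHz ≤ fs/2 = 27.7 kHz, appears at 7.7 kHz.
41.1 kHz > fs/2 = 27.7 kHz, folds to fs − 41.1 kHz = 14.3 kHz.
220.9 kHz mod fs = 54.7 kHz.
54.7 kHz > fs/2 = 27.7 kHz, folds to fs − 54.7 kHz = 0.7 kHz.
168.2 kHz mod fs = 2 kHz.
2 kHz ≤ fs/2 = 27.7 kHz, appears at 2 kHz.
Distinct values: {0.7 kHz, 2 kHz, 7.7 kHz, 8.5 kHz, 14.3 kHz} → 5.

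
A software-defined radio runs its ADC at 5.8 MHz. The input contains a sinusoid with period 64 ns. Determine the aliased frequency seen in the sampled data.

1.775 MHz

T = 64 ns → f = 1/T = 15.625 MHz.
15.625 MHz mod fs = 4.025 MHz.
4.025 MHz > fs/2 = 2.9 MHz, folds to fs − 4.025 MHz = 1.775 MHz.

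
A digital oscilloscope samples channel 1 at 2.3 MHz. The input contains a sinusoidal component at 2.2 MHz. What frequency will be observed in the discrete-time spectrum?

2.2 MHz > fs/2 = 1.15 MHz, folds to fs − 2.2 MHz = 0.1 MHz.

0.1 MHz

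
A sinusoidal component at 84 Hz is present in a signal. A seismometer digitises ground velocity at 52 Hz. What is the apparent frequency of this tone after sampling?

20 Hz

84 Hz mod fs = 32 Hz.
32 Hz > fs/2 = 26 Hz, folds to fs − 32 Hz = 20 Hz.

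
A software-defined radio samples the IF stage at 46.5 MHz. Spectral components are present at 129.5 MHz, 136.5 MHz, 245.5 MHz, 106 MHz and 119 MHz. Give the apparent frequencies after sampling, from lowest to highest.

3 MHz, 10 MHz, 13 MHz, 20.5 MHz

fs/2 = 23.25 MHz.
129.5 MHz mod fs = 36.5 MHz.
36.5 MHz > fs/2 = 23.25 MHz, folds to fs − 36.5 MHz = 10 MHz.
136.5 MHz mod fs = 43.5 MHz.
43.5 MHz > fs/2 = 23.25 MHz, folds to fs − 43.5 MHz = 3 MHz.
245.5 MHz mod fs = 13 MHz.
13 MHz ≤ fs/2 = 23.25 MHz, appears at 13 MHz.
106 MHz mod fs = 13 MHz.
13 MHz ≤ fs/2 = 23.25 MHz, appears at 13 MHz.
119 MHz mod fs = 26 MHz.
26 MHz > fs/2 = 23.25 MHz, folds to fs − 26 MHz = 20.5 MHz.
Distinct values: {3 MHz, 10 MHz, 13 MHz, 20.5 MHz}.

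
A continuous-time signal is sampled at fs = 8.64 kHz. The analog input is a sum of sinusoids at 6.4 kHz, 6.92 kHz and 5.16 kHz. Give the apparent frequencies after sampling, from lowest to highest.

1.72 kHz, 2.24 kHz, 3.48 kHz

fs/2 = 4.32 kHz.
6.4 kHz > fs/2 = 4.32 kHz, folds to fs − 6.4 kHz = 2.24 kHz.
6.92 kHz > fs/2 = 4.32 kHz, folds to fs − 6.92 kHz = 1.72 kHz.
5.16 kHz > fs/2 = 4.32 kHz, folds to fs − 5.16 kHz = 3.48 kHz.
Distinct values: {1.72 kHz, 2.24 kHz, 3.48 kHz}.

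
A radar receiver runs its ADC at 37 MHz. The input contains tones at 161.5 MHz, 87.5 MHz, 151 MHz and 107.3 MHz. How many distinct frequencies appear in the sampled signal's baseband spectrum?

fs/2 = 18.5 MHz.
161.5 MHz mod fs = 13.5 MHz.
13.5 MHz ≤ fs/2 = 18.5 MHz, appears at 13.5 MHz.
87.5 MHz mod fs = 13.5 MHz.
13.5 MHz ≤ fs/2 = 18.5 MHz, appears at 13.5 MHz.
151 MHz mod fs = 3 MHz.
3 MHz ≤ fs/2 = 18.5 MHz, appears at 3 MHz.
107.3 MHz mod fs = 33.3 MHz.
33.3 MHz > fs/2 = 18.5 MHz, folds to fs − 33.3 MHz = 3.7 MHz.
Distinct values: {3 MHz, 3.7 MHz, 13.5 MHz} → 3.

3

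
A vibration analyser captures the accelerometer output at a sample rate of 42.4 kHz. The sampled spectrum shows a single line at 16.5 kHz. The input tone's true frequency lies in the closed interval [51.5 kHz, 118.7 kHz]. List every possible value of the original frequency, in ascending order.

58.9 kHz, 68.3 kHz, 101.3 kHz, 110.7 kHz

Frequencies that alias to 16.5 kHz are k·fs ± 16.5 kHz for integer k ≥ 0.
k=0: 16.5 kHz.
k=1: 25.9 kHz, 58.9 kHz.
k=2: 68.3 kHz, 101.3 kHz.
k=3: 110.7 kHz, 143.7 kHz.
k=4: 153.1 kHz, 186.1 kHz.
Within [51.5 kHz, 118.7 kHz]: 58.9 kHz, 68.3 kHz, 101.3 kHz, 110.7 kHz.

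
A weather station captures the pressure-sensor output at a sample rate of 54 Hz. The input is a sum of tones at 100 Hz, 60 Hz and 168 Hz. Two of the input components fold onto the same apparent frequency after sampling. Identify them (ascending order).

fs/2 = 27 Hz.
100 Hz mod fs = 46 Hz.
46 Hz > fs/2 = 27 Hz, folds to fs − 46 Hz = 8 Hz.
60 Hz mod fs = 6 Hz.
6 Hz ≤ fs/2 = 27 Hz, appears at 6 Hz.
168 Hz mod fs = 6 Hz.
6 Hz ≤ fs/2 = 27 Hz, appears at 6 Hz.
60 Hz and 168 Hz both map to 6 Hz.

60 Hz, 168 Hz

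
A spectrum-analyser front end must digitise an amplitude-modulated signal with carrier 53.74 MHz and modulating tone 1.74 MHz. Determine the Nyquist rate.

AM sidebands sit at fc ± fm = 52 MHz and 55.48 MHz.
Highest-frequency component: 55.48 MHz.
Nyquist rate = 2 × 55.48 MHz = 110.96 MHz.

110.96 MHz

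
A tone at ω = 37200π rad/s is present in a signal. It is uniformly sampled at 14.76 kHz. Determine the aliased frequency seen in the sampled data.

3.84 kHz

ω = 37200π rad/s → f = ω/(2π) = 18600 Hz = 18.6 kHz.
18.6 kHz mod fs = 3.84 kHz.
3.84 kHz ≤ fs/2 = 7.38 kHz, appears at 3.84 kHz.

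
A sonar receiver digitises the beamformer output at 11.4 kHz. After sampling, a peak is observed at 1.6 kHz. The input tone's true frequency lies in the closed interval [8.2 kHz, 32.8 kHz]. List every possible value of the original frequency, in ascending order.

9.8 kHz, 13 kHz, 21.2 kHz, 24.4 kHz, 32.6 kHz

Frequencies that alias to 1.6 kHz are k·fs ± 1.6 kHz for integer k ≥ 0.
k=0: 1.6 kHz.
k=1: 9.8 kHz, 13 kHz.
k=2: 21.2 kHz, 24.4 kHz.
k=3: 32.6 kHz, 35.8 kHz.
k=4: 44 kHz, 47.2 kHz.
Within [8.2 kHz, 32.8 kHz]: 9.8 kHz, 13 kHz, 21.2 kHz, 24.4 kHz, 32.6 kHz.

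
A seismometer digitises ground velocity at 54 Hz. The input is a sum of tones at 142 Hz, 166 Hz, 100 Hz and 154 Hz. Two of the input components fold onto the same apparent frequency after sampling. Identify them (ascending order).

fs/2 = 27 Hz.
142 Hz mod fs = 34 Hz.
34 Hz > fs/2 = 27 Hz, folds to fs − 34 Hz = 20 Hz.
166 Hz mod fs = 4 Hz.
4 Hz ≤ fs/2 = 27 Hz, appears at 4 Hz.
100 Hz mod fs = 46 Hz.
46 Hz > fs/2 = 27 Hz, folds to fs − 46 Hz = 8 Hz.
154 Hz mod fs = 46 Hz.
46 Hz > fs/2 = 27 Hz, folds to fs − 46 Hz = 8 Hz.
100 Hz and 154 Hz both map to 8 Hz.

100 Hz, 154 Hz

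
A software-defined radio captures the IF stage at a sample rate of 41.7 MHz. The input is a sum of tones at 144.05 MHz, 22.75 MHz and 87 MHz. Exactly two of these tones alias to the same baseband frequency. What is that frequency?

fs/2 = 20.85 MHz.
144.05 MHz mod fs = 18.95 MHz.
18.95 MHz ≤ fs/2 = 20.85 MHz, appears at 18.95 MHz.
22.75 MHz > fs/2 = 20.85 MHz, folds to fs − 22.75 MHz = 18.95 MHz.
87 MHz mod fs = 3.6 MHz.
3.6 MHz ≤ fs/2 = 20.85 MHz, appears at 3.6 MHz.
22.75 MHz and 144.05 MHz both map to 18.95 MHz.

18.95 MHz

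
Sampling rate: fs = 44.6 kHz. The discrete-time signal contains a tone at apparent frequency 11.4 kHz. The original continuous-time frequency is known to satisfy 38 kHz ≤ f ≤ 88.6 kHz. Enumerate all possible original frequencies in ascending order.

Frequencies that alias to 11.4 kHz are k·fs ± 11.4 kHz for integer k ≥ 0.
k=0: 11.4 kHz.
k=1: 33.2 kHz, 56 kHz.
k=2: 77.8 kHz, 100.6 kHz.
k=3: 122.4 kHz, 145.2 kHz.
Within [38 kHz, 88.6 kHz]: 56 kHz, 77.8 kHz.

56 kHz, 77.8 kHz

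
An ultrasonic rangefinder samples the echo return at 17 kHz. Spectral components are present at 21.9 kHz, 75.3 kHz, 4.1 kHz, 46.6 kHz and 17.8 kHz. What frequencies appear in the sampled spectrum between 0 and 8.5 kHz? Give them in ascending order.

0.8 kHz, 4.1 kHz, 4.4 kHz, 4.9 kHz, 7.3 kHz

fs/2 = 8.5 kHz.
21.9 kHz mod fs = 4.9 kHz.
4.9 kHz ≤ fs/2 = 8.5 kHz, appears at 4.9 kHz.
75.3 kHz mod fs = 7.3 kHz.
7.3 kHz ≤ fs/2 = 8.5 kHz, appears at 7.3 kHz.
4.1 kHz ≤ fs/2 = 8.5 kHz, passes unchanged.
46.6 kHz mod fs = 12.6 kHz.
12.6 kHz > fs/2 = 8.5 kHz, folds to fs − 12.6 kHz = 4.4 kHz.
17.8 kHz mod fs = 0.8 kHz.
0.8 kHz ≤ fs/2 = 8.5 kHz, appears at 0.8 kHz.
Distinct values: {0.8 kHz, 4.1 kHz, 4.4 kHz, 4.9 kHz, 7.3 kHz}.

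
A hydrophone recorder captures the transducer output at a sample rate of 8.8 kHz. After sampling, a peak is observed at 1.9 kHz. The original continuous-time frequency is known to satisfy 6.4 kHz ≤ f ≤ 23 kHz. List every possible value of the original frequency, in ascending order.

6.9 kHz, 10.7 kHz, 15.7 kHz, 19.5 kHz

Frequencies that alias to 1.9 kHz are k·fs ± 1.9 kHz for integer k ≥ 0.
k=0: 1.9 kHz.
k=1: 6.9 kHz, 10.7 kHz.
k=2: 15.7 kHz, 19.5 kHz.
k=3: 24.5 kHz, 28.3 kHz.
Within [6.4 kHz, 23 kHz]: 6.9 kHz, 10.7 kHz, 15.7 kHz, 19.5 kHz.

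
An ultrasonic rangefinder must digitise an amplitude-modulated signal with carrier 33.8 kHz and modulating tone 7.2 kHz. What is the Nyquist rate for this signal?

AM sidebands sit at fc ± fm = 26.6 kHz and 41 kHz.
Highest-frequency component: 41 kHz.
Nyquist rate = 2 × 41 kHz = 82 kHz.

82 kHz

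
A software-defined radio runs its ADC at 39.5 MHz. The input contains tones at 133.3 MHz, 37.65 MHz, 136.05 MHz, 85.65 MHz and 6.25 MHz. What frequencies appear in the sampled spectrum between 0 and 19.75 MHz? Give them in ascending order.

fs/2 = 19.75 MHz.
133.3 MHz mod fs = 14.8 MHz.
14.8 MHz ≤ fs/2 = 19.75 MHz, appears at 14.8 MHz.
37.65 MHz > fs/2 = 19.75 MHz, folds to fs − 37.65 MHz = 1.85 MHz.
136.05 MHz mod fs = 17.55 MHz.
17.55 MHz ≤ fs/2 = 19.75 MHz, appears at 17.55 MHz.
85.65 MHz mod fs = 6.65 MHz.
6.65 MHz ≤ fs/2 = 19.75 MHz, appears at 6.65 MHz.
6.25 MHz ≤ fs/2 = 19.75 MHz, passes unchanged.
Distinct values: {1.85 MHz, 6.25 MHz, 6.65 MHz, 14.8 MHz, 17.55 MHz}.

1.85 MHz, 6.25 MHz, 6.65 MHz, 14.8 MHz, 17.55 MHz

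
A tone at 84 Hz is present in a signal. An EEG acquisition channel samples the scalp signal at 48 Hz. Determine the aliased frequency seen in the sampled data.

84 Hz mod fs = 36 Hz.
36 Hz > fs/2 = 24 Hz, folds to fs − 36 Hz = 12 Hz.

12 Hz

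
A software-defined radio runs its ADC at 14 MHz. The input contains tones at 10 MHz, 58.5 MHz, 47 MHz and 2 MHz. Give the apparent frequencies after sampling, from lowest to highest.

fs/2 = 7 MHz.
10 MHz > fs/2 = 7 MHz, folds to fs − 10 MHz = 4 MHz.
58.5 MHz mod fs = 2.5 MHz.
2.5 MHz ≤ fs/2 = 7 MHz, appears at 2.5 MHz.
47 MHz mod fs = 5 MHz.
5 MHz ≤ fs/2 = 7 MHz, appears at 5 MHz.
2 MHz ≤ fs/2 = 7 MHz, passes unchanged.
Distinct values: {2 MHz, 2.5 MHz, 4 MHz, 5 MHz}.

2 MHz, 2.5 MHz, 4 MHz, 5 MHz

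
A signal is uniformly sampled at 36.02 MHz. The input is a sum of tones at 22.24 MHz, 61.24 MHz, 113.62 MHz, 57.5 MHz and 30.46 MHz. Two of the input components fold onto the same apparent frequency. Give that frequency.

5.56 MHz

fs/2 = 18.01 MHz.
22.24 MHz > fs/2 = 18.01 MHz, folds to fs − 22.24 MHz = 13.78 MHz.
61.24 MHz mod fs = 25.22 MHz.
25.22 MHz > fs/2 = 18.01 MHz, folds to fs − 25.22 MHz = 10.8 MHz.
113.62 MHz mod fs = 5.56 MHz.
5.56 MHz ≤ fs/2 = 18.01 MHz, appears at 5.56 MHz.
57.5 MHz mod fs = 21.48 MHz.
21.48 MHz > fs/2 = 18.01 MHz, folds to fs − 21.48 MHz = 14.54 MHz.
30.46 MHz > fs/2 = 18.01 MHz, folds to fs − 30.46 MHz = 5.56 MHz.
30.46 MHz and 113.62 MHz both map to 5.56 MHz.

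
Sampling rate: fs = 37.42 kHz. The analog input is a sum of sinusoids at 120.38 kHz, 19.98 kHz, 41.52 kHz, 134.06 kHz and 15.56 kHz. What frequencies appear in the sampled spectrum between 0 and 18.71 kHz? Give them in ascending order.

4.1 kHz, 8.12 kHz, 15.56 kHz, 15.62 kHz, 17.44 kHz

fs/2 = 18.71 kHz.
120.38 kHz mod fs = 8.12 kHz.
8.12 kHz ≤ fs/2 = 18.71 kHz, appears at 8.12 kHz.
19.98 kHz > fs/2 = 18.71 kHz, folds to fs − 19.98 kHz = 17.44 kHz.
41.52 kHz mod fs = 4.1 kHz.
4.1 kHz ≤ fs/2 = 18.71 kHz, appears at 4.1 kHz.
134.06 kHz mod fs = 21.8 kHz.
21.8 kHz > fs/2 = 18.71 kHz, folds to fs − 21.8 kHz = 15.62 kHz.
15.56 kHz ≤ fs/2 = 18.71 kHz, passes unchanged.
Distinct values: {4.1 kHz, 8.12 kHz, 15.56 kHz, 15.62 kHz, 17.44 kHz}.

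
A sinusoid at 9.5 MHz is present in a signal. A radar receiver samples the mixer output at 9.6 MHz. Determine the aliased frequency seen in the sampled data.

9.5 MHz > fs/2 = 4.8 MHz, folds to fs − 9.5 MHz = 0.1 MHz.

0.1 MHz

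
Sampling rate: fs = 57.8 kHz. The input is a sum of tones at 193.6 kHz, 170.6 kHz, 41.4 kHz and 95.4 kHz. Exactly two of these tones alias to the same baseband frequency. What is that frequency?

20.2 kHz

fs/2 = 28.9 kHz.
193.6 kHz mod fs = 20.2 kHz.
20.2 kHz ≤ fs/2 = 28.9 kHz, appears at 20.2 kHz.
170.6 kHz mod fs = 55 kHz.
55 kHz > fs/2 = 28.9 kHz, folds to fs − 55 kHz = 2.8 kHz.
41.4 kHz > fs/2 = 28.9 kHz, folds to fs − 41.4 kHz = 16.4 kHz.
95.4 kHz mod fs = 37.6 kHz.
37.6 kHz > fs/2 = 28.9 kHz, folds to fs − 37.6 kHz = 20.2 kHz.
95.4 kHz and 193.6 kHz both map to 20.2 kHz.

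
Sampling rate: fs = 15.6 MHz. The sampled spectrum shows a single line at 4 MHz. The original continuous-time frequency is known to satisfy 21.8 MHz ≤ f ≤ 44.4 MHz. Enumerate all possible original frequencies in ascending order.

27.2 MHz, 35.2 MHz, 42.8 MHz

Frequencies that alias to 4 MHz are k·fs ± 4 MHz for integer k ≥ 0.
k=0: 4 MHz.
k=1: 11.6 MHz, 19.6 MHz.
k=2: 27.2 MHz, 35.2 MHz.
k=3: 42.8 MHz, 50.8 MHz.
k=4: 58.4 MHz, 66.4 MHz.
Within [21.8 MHz, 44.4 MHz]: 27.2 MHz, 35.2 MHz, 42.8 MHz.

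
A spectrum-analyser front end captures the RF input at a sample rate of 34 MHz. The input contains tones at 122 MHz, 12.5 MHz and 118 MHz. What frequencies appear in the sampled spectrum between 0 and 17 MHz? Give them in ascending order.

fs/2 = 17 MHz.
122 MHz mod fs = 20 MHz.
20 MHz > fs/2 = 17 MHz, folds to fs − 20 MHz = 14 MHz.
12.5 MHz ≤ fs/2 = 17 MHz, passes unchanged.
118 MHz mod fs = 16 MHz.
16 MHz ≤ fs/2 = 17 MHz, appears at 16 MHz.
Distinct values: {12.5 MHz, 14 MHz, 16 MHz}.

12.5 MHz, 14 MHz, 16 MHz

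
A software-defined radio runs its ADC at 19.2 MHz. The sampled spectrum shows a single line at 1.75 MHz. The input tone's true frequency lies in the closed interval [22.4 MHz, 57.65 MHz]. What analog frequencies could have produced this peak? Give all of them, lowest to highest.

36.65 MHz, 40.15 MHz, 55.85 MHz

Frequencies that alias to 1.75 MHz are k·fs ± 1.75 MHz for integer k ≥ 0.
k=0: 1.75 MHz.
k=1: 17.45 MHz, 20.95 MHz.
k=2: 36.65 MHz, 40.15 MHz.
k=3: 55.85 MHz, 59.35 MHz.
k=4: 75.05 MHz, 78.55 MHz.
Within [22.4 MHz, 57.65 MHz]: 36.65 MHz, 40.15 MHz, 55.85 MHz.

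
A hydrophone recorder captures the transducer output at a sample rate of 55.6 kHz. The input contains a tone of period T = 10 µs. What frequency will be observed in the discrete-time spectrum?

T = 10 µs → f = 1/T = 100 kHz.
100 kHz mod fs = 44.4 kHz.
44.4 kHz > fs/2 = 27.8 kHz, folds to fs − 44.4 kHz = 11.2 kHz.

11.2 kHz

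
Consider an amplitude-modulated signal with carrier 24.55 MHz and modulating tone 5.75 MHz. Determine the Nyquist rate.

AM sidebands sit at fc ± fm = 18.8 MHz and 30.3 MHz.
Highest-frequency component: 30.3 MHz.
Nyquist rate = 2 × 30.3 MHz = 60.6 MHz.

60.6 MHz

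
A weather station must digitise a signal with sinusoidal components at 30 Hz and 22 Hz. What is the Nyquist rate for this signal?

Highest-frequency component: 30 Hz.
Nyquist rate = 2 × 30 Hz = 60 Hz.

60 Hz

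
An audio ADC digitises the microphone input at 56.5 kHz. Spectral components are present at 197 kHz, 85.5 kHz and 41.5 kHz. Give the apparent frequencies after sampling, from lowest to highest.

15 kHz, 27.5 kHz

fs/2 = 28.25 kHz.
197 kHz mod fs = 27.5 kHz.
27.5 kHz ≤ fs/2 = 28.25 kHz, appears at 27.5 kHz.
85.5 kHz mod fs = 29 kHz.
29 kHz > fs/2 = 28.25 kHz, folds to fs − 29 kHz = 27.5 kHz.
41.5 kHz > fs/2 = 28.25 kHz, folds to fs − 41.5 kHz = 15 kHz.
Distinct values: {15 kHz, 27.5 kHz}.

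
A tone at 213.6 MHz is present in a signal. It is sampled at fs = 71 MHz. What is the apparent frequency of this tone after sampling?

0.6 MHz

213.6 MHz mod fs = 0.6 MHz.
0.6 MHz ≤ fs/2 = 35.5 MHz, appears at 0.6 MHz.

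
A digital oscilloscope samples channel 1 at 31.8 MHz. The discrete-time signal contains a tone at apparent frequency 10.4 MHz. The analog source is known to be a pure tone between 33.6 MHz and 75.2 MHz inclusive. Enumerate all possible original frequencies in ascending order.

Frequencies that alias to 10.4 MHz are k·fs ± 10.4 MHz for integer k ≥ 0.
k=0: 10.4 MHz.
k=1: 21.4 MHz, 42.2 MHz.
k=2: 53.2 MHz, 74 MHz.
k=3: 85 MHz, 105.8 MHz.
Within [33.6 MHz, 75.2 MHz]: 42.2 MHz, 53.2 MHz, 74 MHz.

42.2 MHz, 53.2 MHz, 74 MHz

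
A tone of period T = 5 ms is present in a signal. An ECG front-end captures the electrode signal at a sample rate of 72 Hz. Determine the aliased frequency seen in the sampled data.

16 Hz

T = 5 ms → f = 1/T = 200 Hz.
200 Hz mod fs = 56 Hz.
56 Hz > fs/2 = 36 Hz, folds to fs − 56 Hz = 16 Hz.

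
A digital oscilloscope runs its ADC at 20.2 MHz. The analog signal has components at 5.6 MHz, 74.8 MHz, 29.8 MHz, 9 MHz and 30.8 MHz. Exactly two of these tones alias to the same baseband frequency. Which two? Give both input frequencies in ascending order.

fs/2 = 10.1 MHz.
5.6 MHz ≤ fs/2 = 10.1 MHz, passes unchanged.
74.8 MHz mod fs = 14.2 MHz.
14.2 MHz > fs/2 = 10.1 MHz, folds to fs − 14.2 MHz = 6 MHz.
29.8 MHz mod fs = 9.6 MHz.
9.6 MHz ≤ fs/2 = 10.1 MHz, appears at 9.6 MHz.
9 MHz ≤ fs/2 = 10.1 MHz, passes unchanged.
30.8 MHz mod fs = 10.6 MHz.
10.6 MHz > fs/2 = 10.1 MHz, folds to fs − 10.6 MHz = 9.6 MHz.
29.8 MHz and 30.8 MHz both map to 9.6 MHz.

29.8 MHz, 30.8 MHz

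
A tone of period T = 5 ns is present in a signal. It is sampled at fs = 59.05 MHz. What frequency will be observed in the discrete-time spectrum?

22.85 MHz

T = 5 ns → f = 1/T = 200 MHz.
200 MHz mod fs = 22.85 MHz.
22.85 MHz ≤ fs/2 = 29.525 MHz, appears at 22.85 MHz.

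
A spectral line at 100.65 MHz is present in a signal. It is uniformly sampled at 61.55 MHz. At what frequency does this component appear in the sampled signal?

100.65 MHz mod fs = 39.1 MHz.
39.1 MHz > fs/2 = 30.775 MHz, folds to fs − 39.1 MHz = 22.45 MHz.

22.45 MHz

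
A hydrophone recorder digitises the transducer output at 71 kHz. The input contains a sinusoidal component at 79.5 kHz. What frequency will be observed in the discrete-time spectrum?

79.5 kHz mod fs = 8.5 kHz.
8.5 kHz ≤ fs/2 = 35.5 kHz, appears at 8.5 kHz.

8.5 kHz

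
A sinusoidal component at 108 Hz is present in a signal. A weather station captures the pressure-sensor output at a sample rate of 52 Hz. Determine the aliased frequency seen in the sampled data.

108 Hz mod fs = 4 Hz.
4 Hz ≤ fs/2 = 26 Hz, appears at 4 Hz.

4 Hz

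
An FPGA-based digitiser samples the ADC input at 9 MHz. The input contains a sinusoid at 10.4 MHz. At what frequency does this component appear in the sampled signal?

10.4 MHz mod fs = 1.4 MHz.
1.4 MHz ≤ fs/2 = 4.5 MHz, appears at 1.4 MHz.

1.4 MHz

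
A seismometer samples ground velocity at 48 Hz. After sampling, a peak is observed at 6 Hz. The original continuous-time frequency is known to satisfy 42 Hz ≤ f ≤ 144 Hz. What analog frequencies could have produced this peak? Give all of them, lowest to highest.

Frequencies that alias to 6 Hz are k·fs ± 6 Hz for integer k ≥ 0.
k=0: 6 Hz.
k=1: 42 Hz, 54 Hz.
k=2: 90 Hz, 102 Hz.
k=3: 138 Hz, 150 Hz.
k=4: 186 Hz, 198 Hz.
Within [42 Hz, 144 Hz]: 42 Hz, 54 Hz, 90 Hz, 102 Hz, 138 Hz.

42 Hz, 54 Hz, 90 Hz, 102 Hz, 138 Hz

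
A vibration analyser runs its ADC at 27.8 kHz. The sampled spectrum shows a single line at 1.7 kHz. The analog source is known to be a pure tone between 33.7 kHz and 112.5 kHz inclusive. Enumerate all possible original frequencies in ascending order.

53.9 kHz, 57.3 kHz, 81.7 kHz, 85.1 kHz, 109.5 kHz

Frequencies that alias to 1.7 kHz are k·fs ± 1.7 kHz for integer k ≥ 0.
k=0: 1.7 kHz.
k=1: 26.1 kHz, 29.5 kHz.
k=2: 53.9 kHz, 57.3 kHz.
k=3: 81.7 kHz, 85.1 kHz.
k=4: 109.5 kHz, 112.9 kHz.
k=5: 137.3 kHz, 140.7 kHz.
Within [33.7 kHz, 112.5 kHz]: 53.9 kHz, 57.3 kHz, 81.7 kHz, 85.1 kHz, 109.5 kHz.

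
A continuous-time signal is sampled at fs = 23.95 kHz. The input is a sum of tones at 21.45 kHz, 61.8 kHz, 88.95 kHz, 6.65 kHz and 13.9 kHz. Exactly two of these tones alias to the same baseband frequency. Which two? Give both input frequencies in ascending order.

13.9 kHz, 61.8 kHz

fs/2 = 11.975 kHz.
21.45 kHz > fs/2 = 11.975 kHz, folds to fs − 21.45 kHz = 2.5 kHz.
61.8 kHz mod fs = 13.9 kHz.
13.9 kHz > fs/2 = 11.975 kHz, folds to fs − 13.9 kHz = 10.05 kHz.
88.95 kHz mod fs = 17.1 kHz.
17.1 kHz > fs/2 = 11.975 kHz, folds to fs − 17.1 kHz = 6.85 kHz.
6.65 kHz ≤ fs/2 = 11.975 kHz, passes unchanged.
13.9 kHz > fs/2 = 11.975 kHz, folds to fs − 13.9 kHz = 10.05 kHz.
13.9 kHz and 61.8 kHz both map to 10.05 kHz.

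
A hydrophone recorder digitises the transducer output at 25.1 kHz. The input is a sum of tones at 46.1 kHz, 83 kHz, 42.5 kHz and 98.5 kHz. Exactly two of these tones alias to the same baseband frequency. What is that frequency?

fs/2 = 12.55 kHz.
46.1 kHz mod fs = 21 kHz.
21 kHz > fs/2 = 12.55 kHz, folds to fs − 21 kHz = 4.1 kHz.
83 kHz mod fs = 7.7 kHz.
7.7 kHz ≤ fs/2 = 12.55 kHz, appears at 7.7 kHz.
42.5 kHz mod fs = 17.4 kHz.
17.4 kHz > fs/2 = 12.55 kHz, folds to fs − 17.4 kHz = 7.7 kHz.
98.5 kHz mod fs = 23.2 kHz.
23.2 kHz > fs/2 = 12.55 kHz, folds to fs − 23.2 kHz = 1.9 kHz.
42.5 kHz and 83 kHz both map to 7.7 kHz.

7.7 kHz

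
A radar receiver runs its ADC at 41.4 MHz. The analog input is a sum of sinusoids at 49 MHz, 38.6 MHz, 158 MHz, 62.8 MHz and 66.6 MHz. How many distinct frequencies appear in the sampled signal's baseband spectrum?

4

fs/2 = 20.7 MHz.
49 MHz mod fs = 7.6 MHz.
7.6 MHz ≤ fs/2 = 20.7 MHz, appears at 7.6 MHz.
38.6 MHz > fs/2 = 20.7 MHz, folds to fs − 38.6 MHz = 2.8 MHz.
158 MHz mod fs = 33.8 MHz.
33.8 MHz > fs/2 = 20.7 MHz, folds to fs − 33.8 MHz = 7.6 MHz.
62.8 MHz mod fs = 21.4 MHz.
21.4 MHz > fs/2 = 20.7 MHz, folds to fs − 21.4 MHz = 20 MHz.
66.6 MHz mod fs = 25.2 MHz.
25.2 MHz > fs/2 = 20.7 MHz, folds to fs − 25.2 MHz = 16.2 MHz.
Distinct values: {2.8 MHz, 7.6 MHz, 16.2 MHz, 20 MHz} → 4.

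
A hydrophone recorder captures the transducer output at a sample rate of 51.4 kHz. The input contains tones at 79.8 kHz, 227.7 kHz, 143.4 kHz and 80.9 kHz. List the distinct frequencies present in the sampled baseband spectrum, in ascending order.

10.8 kHz, 21.9 kHz, 22.1 kHz, 23 kHz

fs/2 = 25.7 kHz.
79.8 kHz mod fs = 28.4 kHz.
28.4 kHz > fs/2 = 25.7 kHz, folds to fs − 28.4 kHz = 23 kHz.
227.7 kHz mod fs = 22.1 kHz.
22.1 kHz ≤ fs/2 = 25.7 kHz, appears at 22.1 kHz.
143.4 kHz mod fs = 40.6 kHz.
40.6 kHz > fs/2 = 25.7 kHz, folds to fs − 40.6 kHz = 10.8 kHz.
80.9 kHz mod fs = 29.5 kHz.
29.5 kHz > fs/2 = 25.7 kHz, folds to fs − 29.5 kHz = 21.9 kHz.
Distinct values: {10.8 kHz, 21.9 kHz, 22.1 kHz, 23 kHz}.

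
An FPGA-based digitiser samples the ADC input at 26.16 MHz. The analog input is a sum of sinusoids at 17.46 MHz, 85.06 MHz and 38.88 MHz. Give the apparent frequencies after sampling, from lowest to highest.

fs/2 = 13.08 MHz.
17.46 MHz > fs/2 = 13.08 MHz, folds to fs − 17.46 MHz = 8.7 MHz.
85.06 MHz mod fs = 6.58 MHz.
6.58 MHz ≤ fs/2 = 13.08 MHz, appears at 6.58 MHz.
38.88 MHz mod fs = 12.72 MHz.
12.72 MHz ≤ fs/2 = 13.08 MHz, appears at 12.72 MHz.
Distinct values: {6.58 MHz, 8.7 MHz, 12.72 MHz}.

6.58 MHz, 8.7 MHz, 12.72 MHz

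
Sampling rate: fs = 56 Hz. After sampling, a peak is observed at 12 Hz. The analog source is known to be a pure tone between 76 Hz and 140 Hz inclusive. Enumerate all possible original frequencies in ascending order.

100 Hz, 124 Hz

Frequencies that alias to 12 Hz are k·fs ± 12 Hz for integer k ≥ 0.
k=0: 12 Hz.
k=1: 44 Hz, 68 Hz.
k=2: 100 Hz, 124 Hz.
k=3: 156 Hz, 180 Hz.
Within [76 Hz, 140 Hz]: 100 Hz, 124 Hz.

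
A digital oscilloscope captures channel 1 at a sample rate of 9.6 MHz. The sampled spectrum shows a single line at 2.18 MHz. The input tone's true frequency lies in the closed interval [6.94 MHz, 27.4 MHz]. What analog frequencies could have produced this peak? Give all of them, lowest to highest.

7.42 MHz, 11.78 MHz, 17.02 MHz, 21.38 MHz, 26.62 MHz

Frequencies that alias to 2.18 MHz are k·fs ± 2.18 MHz for integer k ≥ 0.
k=0: 2.18 MHz.
k=1: 7.42 MHz, 11.78 MHz.
k=2: 17.02 MHz, 21.38 MHz.
k=3: 26.62 MHz, 30.98 MHz.
k=4: 36.22 MHz, 40.58 MHz.
Within [6.94 MHz, 27.4 MHz]: 7.42 MHz, 11.78 MHz, 17.02 MHz, 21.38 MHz, 26.62 MHz.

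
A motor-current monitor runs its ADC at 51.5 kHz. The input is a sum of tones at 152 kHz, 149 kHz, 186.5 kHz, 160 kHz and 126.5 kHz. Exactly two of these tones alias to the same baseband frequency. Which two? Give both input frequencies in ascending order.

149 kHz, 160 kHz

fs/2 = 25.75 kHz.
152 kHz mod fs = 49 kHz.
49 kHz > fs/2 = 25.75 kHz, folds to fs − 49 kHz = 2.5 kHz.
149 kHz mod fs = 46 kHz.
46 kHz > fs/2 = 25.75 kHz, folds to fs − 46 kHz = 5.5 kHz.
186.5 kHz mod fs = 32 kHz.
32 kHz > fs/2 = 25.75 kHz, folds to fs − 32 kHz = 19.5 kHz.
160 kHz mod fs = 5.5 kHz.
5.5 kHz ≤ fs/2 = 25.75 kHz, appears at 5.5 kHz.
126.5 kHz mod fs = 23.5 kHz.
23.5 kHz ≤ fs/2 = 25.75 kHz, appears at 23.5 kHz.
149 kHz and 160 kHz both map to 5.5 kHz.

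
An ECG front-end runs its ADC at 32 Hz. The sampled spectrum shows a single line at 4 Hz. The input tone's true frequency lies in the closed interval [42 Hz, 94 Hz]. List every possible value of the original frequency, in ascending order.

60 Hz, 68 Hz, 92 Hz

Frequencies that alias to 4 Hz are k·fs ± 4 Hz for integer k ≥ 0.
k=0: 4 Hz.
k=1: 28 Hz, 36 Hz.
k=2: 60 Hz, 68 Hz.
k=3: 92 Hz, 100 Hz.
k=4: 124 Hz, 132 Hz.
Within [42 Hz, 94 Hz]: 60 Hz, 68 Hz, 92 Hz.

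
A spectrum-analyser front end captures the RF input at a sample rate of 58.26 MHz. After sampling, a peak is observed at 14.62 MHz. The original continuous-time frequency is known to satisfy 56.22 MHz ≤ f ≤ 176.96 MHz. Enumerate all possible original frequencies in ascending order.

Frequencies that alias to 14.62 MHz are k·fs ± 14.62 MHz for integer k ≥ 0.
k=0: 14.62 MHz.
k=1: 43.64 MHz, 72.88 MHz.
k=2: 101.9 MHz, 131.14 MHz.
k=3: 160.16 MHz, 189.4 MHz.
k=4: 218.42 MHz, 247.66 MHz.
Within [56.22 MHz, 176.96 MHz]: 72.88 MHz, 101.9 MHz, 131.14 MHz, 160.16 MHz.

72.88 MHz, 101.9 MHz, 131.14 MHz, 160.16 MHz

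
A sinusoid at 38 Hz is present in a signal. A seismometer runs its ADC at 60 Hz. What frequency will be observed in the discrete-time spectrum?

22 Hz

38 Hz > fs/2 = 30 Hz, folds to fs − 38 Hz = 22 Hz.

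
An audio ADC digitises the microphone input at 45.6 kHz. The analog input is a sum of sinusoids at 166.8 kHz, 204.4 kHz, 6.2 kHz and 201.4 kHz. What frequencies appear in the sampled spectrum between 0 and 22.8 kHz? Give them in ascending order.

fs/2 = 22.8 kHz.
166.8 kHz mod fs = 30 kHz.
30 kHz > fs/2 = 22.8 kHz, folds to fs − 30 kHz = 15.6 kHz.
204.4 kHz mod fs = 22 kHz.
22 kHz ≤ fs/2 = 22.8 kHz, appears at 22 kHz.
6.2 kHz ≤ fs/2 = 22.8 kHz, passes unchanged.
201.4 kHz mod fs = 19 kHz.
19 kHz ≤ fs/2 = 22.8 kHz, appears at 19 kHz.
Distinct values: {6.2 kHz, 15.6 kHz, 19 kHz, 22 kHz}.

6.2 kHz, 15.6 kHz, 19 kHz, 22 kHz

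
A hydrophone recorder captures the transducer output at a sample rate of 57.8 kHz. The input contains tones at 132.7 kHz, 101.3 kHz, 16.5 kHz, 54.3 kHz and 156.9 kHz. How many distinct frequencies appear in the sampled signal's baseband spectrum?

4

fs/2 = 28.9 kHz.
132.7 kHz mod fs = 17.1 kHz.
17.1 kHz ≤ fs/2 = 28.9 kHz, appears at 17.1 kHz.
101.3 kHz mod fs = 43.5 kHz.
43.5 kHz > fs/2 = 28.9 kHz, folds to fs − 43.5 kHz = 14.3 kHz.
16.5 kHz ≤ fs/2 = 28.9 kHz, passes unchanged.
54.3 kHz > fs/2 = 28.9 kHz, folds to fs − 54.3 kHz = 3.5 kHz.
156.9 kHz mod fs = 41.3 kHz.
41.3 kHz > fs/2 = 28.9 kHz, folds to fs − 41.3 kHz = 16.5 kHz.
Distinct values: {3.5 kHz, 14.3 kHz, 16.5 kHz, 17.1 kHz} → 4.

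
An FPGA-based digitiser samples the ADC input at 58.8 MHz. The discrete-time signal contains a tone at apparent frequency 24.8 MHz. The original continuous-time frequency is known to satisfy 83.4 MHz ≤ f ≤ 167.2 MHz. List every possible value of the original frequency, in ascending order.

83.6 MHz, 92.8 MHz, 142.4 MHz, 151.6 MHz

Frequencies that alias to 24.8 MHz are k·fs ± 24.8 MHz for integer k ≥ 0.
k=0: 24.8 MHz.
k=1: 34 MHz, 83.6 MHz.
k=2: 92.8 MHz, 142.4 MHz.
k=3: 151.6 MHz, 201.2 MHz.
k=4: 210.4 MHz, 260 MHz.
Within [83.4 MHz, 167.2 MHz]: 83.6 MHz, 92.8 MHz, 142.4 MHz, 151.6 MHz.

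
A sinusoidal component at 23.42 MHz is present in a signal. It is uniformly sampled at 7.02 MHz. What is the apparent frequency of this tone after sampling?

2.36 MHz

23.42 MHz mod fs = 2.36 MHz.
2.36 MHz ≤ fs/2 = 3.51 MHz, appears at 2.36 MHz.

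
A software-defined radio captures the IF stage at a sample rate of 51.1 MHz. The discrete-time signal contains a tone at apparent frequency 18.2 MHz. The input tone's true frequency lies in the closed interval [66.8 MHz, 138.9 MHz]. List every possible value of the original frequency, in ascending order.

69.3 MHz, 84 MHz, 120.4 MHz, 135.1 MHz

Frequencies that alias to 18.2 MHz are k·fs ± 18.2 MHz for integer k ≥ 0.
k=0: 18.2 MHz.
k=1: 32.9 MHz, 69.3 MHz.
k=2: 84 MHz, 120.4 MHz.
k=3: 135.1 MHz, 171.5 MHz.
k=4: 186.2 MHz, 222.6 MHz.
Within [66.8 MHz, 138.9 MHz]: 69.3 MHz, 84 MHz, 120.4 MHz, 135.1 MHz.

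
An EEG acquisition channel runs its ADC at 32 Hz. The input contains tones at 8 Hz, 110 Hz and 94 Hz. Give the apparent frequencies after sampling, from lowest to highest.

fs/2 = 16 Hz.
8 Hz ≤ fs/2 = 16 Hz, passes unchanged.
110 Hz mod fs = 14 Hz.
14 Hz ≤ fs/2 = 16 Hz, appears at 14 Hz.
94 Hz mod fs = 30 Hz.
30 Hz > fs/2 = 16 Hz, folds to fs − 30 Hz = 2 Hz.
Distinct values: {2 Hz, 8 Hz, 14 Hz}.

2 Hz, 8 Hz, 14 Hz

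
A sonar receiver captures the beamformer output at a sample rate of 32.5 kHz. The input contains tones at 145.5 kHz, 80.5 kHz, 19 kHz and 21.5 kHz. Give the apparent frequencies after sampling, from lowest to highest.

11 kHz, 13.5 kHz, 15.5 kHz

fs/2 = 16.25 kHz.
145.5 kHz mod fs = 15.5 kHz.
15.5 kHz ≤ fs/2 = 16.25 kHz, appears at 15.5 kHz.
80.5 kHz mod fs = 15.5 kHz.
15.5 kHz ≤ fs/2 = 16.25 kHz, appears at 15.5 kHz.
19 kHz > fs/2 = 16.25 kHz, folds to fs − 19 kHz = 13.5 kHz.
21.5 kHz > fs/2 = 16.25 kHz, folds to fs − 21.5 kHz = 11 kHz.
Distinct values: {11 kHz, 13.5 kHz, 15.5 kHz}.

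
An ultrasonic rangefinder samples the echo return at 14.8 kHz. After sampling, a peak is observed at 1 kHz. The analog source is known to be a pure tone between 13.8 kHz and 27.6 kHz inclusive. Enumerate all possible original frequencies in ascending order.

13.8 kHz, 15.8 kHz

Frequencies that alias to 1 kHz are k·fs ± 1 kHz for integer k ≥ 0.
k=0: 1 kHz.
k=1: 13.8 kHz, 15.8 kHz.
k=2: 28.6 kHz, 30.6 kHz.
Within [13.8 kHz, 27.6 kHz]: 13.8 kHz, 15.8 kHz.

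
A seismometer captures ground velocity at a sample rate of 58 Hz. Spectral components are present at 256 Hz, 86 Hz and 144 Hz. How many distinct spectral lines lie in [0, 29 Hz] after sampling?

2

fs/2 = 29 Hz.
256 Hz mod fs = 24 Hz.
24 Hz ≤ fs/2 = 29 Hz, appears at 24 Hz.
86 Hz mod fs = 28 Hz.
28 Hz ≤ fs/2 = 29 Hz, appears at 28 Hz.
144 Hz mod fs = 28 Hz.
28 Hz ≤ fs/2 = 29 Hz, appears at 28 Hz.
Distinct values: {24 Hz, 28 Hz} → 2.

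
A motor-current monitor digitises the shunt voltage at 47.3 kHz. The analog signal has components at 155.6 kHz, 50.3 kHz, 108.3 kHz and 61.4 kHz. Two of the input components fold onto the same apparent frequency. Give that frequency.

fs/2 = 23.65 kHz.
155.6 kHz mod fs = 13.7 kHz.
13.7 kHz ≤ fs/2 = 23.65 kHz, appears at 13.7 kHz.
50.3 kHz mod fs = 3 kHz.
3 kHz ≤ fs/2 = 23.65 kHz, appears at 3 kHz.
108.3 kHz mod fs = 13.7 kHz.
13.7 kHz ≤ fs/2 = 23.65 kHz, appears at 13.7 kHz.
61.4 kHz mod fs = 14.1 kHz.
14.1 kHz ≤ fs/2 = 23.65 kHz, appears at 14.1 kHz.
108.3 kHz and 155.6 kHz both map to 13.7 kHz.

13.7 kHz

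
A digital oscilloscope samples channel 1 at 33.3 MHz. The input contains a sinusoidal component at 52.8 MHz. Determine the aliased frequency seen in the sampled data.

13.8 MHz

52.8 MHz mod fs = 19.5 MHz.
19.5 MHz > fs/2 = 16.65 MHz, folds to fs − 19.5 MHz = 13.8 MHz.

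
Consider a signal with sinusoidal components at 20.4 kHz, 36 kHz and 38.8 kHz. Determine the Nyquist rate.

77.6 kHz

Highest-frequency component: 38.8 kHz.
Nyquist rate = 2 × 38.8 kHz = 77.6 kHz.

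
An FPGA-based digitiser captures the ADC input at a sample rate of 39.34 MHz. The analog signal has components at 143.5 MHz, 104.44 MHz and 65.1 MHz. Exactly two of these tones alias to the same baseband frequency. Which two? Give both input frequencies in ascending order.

65.1 MHz, 104.44 MHz

fs/2 = 19.67 MHz.
143.5 MHz mod fs = 25.48 MHz.
25.48 MHz > fs/2 = 19.67 MHz, folds to fs − 25.48 MHz = 13.86 MHz.
104.44 MHz mod fs = 25.76 MHz.
25.76 MHz > fs/2 = 19.67 MHz, folds to fs − 25.76 MHz = 13.58 MHz.
65.1 MHz mod fs = 25.76 MHz.
25.76 MHz > fs/2 = 19.67 MHz, folds to fs − 25.76 MHz = 13.58 MHz.
65.1 MHz and 104.44 MHz both map to 13.58 MHz.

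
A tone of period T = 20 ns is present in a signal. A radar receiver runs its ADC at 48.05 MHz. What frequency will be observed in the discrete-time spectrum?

1.95 MHz

T = 20 ns → f = 1/T = 50 MHz.
50 MHz mod fs = 1.95 MHz.
1.95 MHz ≤ fs/2 = 24.025 MHz, appears at 1.95 MHz.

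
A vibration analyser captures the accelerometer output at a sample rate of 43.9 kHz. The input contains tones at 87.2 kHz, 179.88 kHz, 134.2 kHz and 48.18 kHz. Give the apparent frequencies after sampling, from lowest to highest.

fs/2 = 21.95 kHz.
87.2 kHz mod fs = 43.3 kHz.
43.3 kHz > fs/2 = 21.95 kHz, folds to fs − 43.3 kHz = 0.6 kHz.
179.88 kHz mod fs = 4.28 kHz.
4.28 kHz ≤ fs/2 = 21.95 kHz, appears at 4.28 kHz.
134.2 kHz mod fs = 2.5 kHz.
2.5 kHz ≤ fs/2 = 21.95 kHz, appears at 2.5 kHz.
48.18 kHz mod fs = 4.28 kHz.
4.28 kHz ≤ fs/2 = 21.95 kHz, appears at 4.28 kHz.
Distinct values: {0.6 kHz, 2.5 kHz, 4.28 kHz}.

0.6 kHz, 2.5 kHz, 4.28 kHz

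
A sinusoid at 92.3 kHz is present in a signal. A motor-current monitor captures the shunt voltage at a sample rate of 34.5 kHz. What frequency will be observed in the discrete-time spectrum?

11.2 kHz

92.3 kHz mod fs = 23.3 kHz.
23.3 kHz > fs/2 = 17.25 kHz, folds to fs − 23.3 kHz = 11.2 kHz.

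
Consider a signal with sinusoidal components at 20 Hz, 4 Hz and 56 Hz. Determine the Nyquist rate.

112 Hz

Highest-frequency component: 56 Hz.
Nyquist rate = 2 × 56 Hz = 112 Hz.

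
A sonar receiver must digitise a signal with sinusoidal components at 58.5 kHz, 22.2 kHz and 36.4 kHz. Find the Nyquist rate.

Highest-frequency component: 58.5 kHz.
Nyquist rate = 2 × 58.5 kHz = 117 kHz.

117 kHz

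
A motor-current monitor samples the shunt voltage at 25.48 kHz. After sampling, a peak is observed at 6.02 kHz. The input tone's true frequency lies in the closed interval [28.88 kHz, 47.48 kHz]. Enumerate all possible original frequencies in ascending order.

31.5 kHz, 44.94 kHz

Frequencies that alias to 6.02 kHz are k·fs ± 6.02 kHz for integer k ≥ 0.
k=0: 6.02 kHz.
k=1: 19.46 kHz, 31.5 kHz.
k=2: 44.94 kHz, 56.98 kHz.
k=3: 70.42 kHz, 82.46 kHz.
Within [28.88 kHz, 47.48 kHz]: 31.5 kHz, 44.94 kHz.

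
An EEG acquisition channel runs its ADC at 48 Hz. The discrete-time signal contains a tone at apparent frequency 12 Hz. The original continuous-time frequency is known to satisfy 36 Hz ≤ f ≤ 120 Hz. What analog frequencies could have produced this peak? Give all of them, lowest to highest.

36 Hz, 60 Hz, 84 Hz, 108 Hz

Frequencies that alias to 12 Hz are k·fs ± 12 Hz for integer k ≥ 0.
k=0: 12 Hz.
k=1: 36 Hz, 60 Hz.
k=2: 84 Hz, 108 Hz.
k=3: 132 Hz, 156 Hz.
Within [36 Hz, 120 Hz]: 36 Hz, 60 Hz, 84 Hz, 108 Hz.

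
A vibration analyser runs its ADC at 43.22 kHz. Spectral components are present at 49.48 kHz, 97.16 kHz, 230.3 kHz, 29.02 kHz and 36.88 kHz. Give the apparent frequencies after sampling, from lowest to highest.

6.26 kHz, 6.34 kHz, 10.72 kHz, 14.2 kHz

fs/2 = 21.61 kHz.
49.48 kHz mod fs = 6.26 kHz.
6.26 kHz ≤ fs/2 = 21.61 kHz, appears at 6.26 kHz.
97.16 kHz mod fs = 10.72 kHz.
10.72 kHz ≤ fs/2 = 21.61 kHz, appears at 10.72 kHz.
230.3 kHz mod fs = 14.2 kHz.
14.2 kHz ≤ fs/2 = 21.61 kHz, appears at 14.2 kHz.
29.02 kHz > fs/2 = 21.61 kHz, folds to fs − 29.02 kHz = 14.2 kHz.
36.88 kHz > fs/2 = 21.61 kHz, folds to fs − 36.88 kHz = 6.34 kHz.
Distinct values: {6.26 kHz, 6.34 kHz, 10.72 kHz, 14.2 kHz}.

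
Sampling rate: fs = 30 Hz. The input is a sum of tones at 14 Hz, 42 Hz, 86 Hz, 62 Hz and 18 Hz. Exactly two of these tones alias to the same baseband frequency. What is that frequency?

fs/2 = 15 Hz.
14 Hz ≤ fs/2 = 15 Hz, passes unchanged.
42 Hz mod fs = 12 Hz.
12 Hz ≤ fs/2 = 15 Hz, appears at 12 Hz.
86 Hz mod fs = 26 Hz.
26 Hz > fs/2 = 15 Hz, folds to fs − 26 Hz = 4 Hz.
62 Hz mod fs = 2 Hz.
2 Hz ≤ fs/2 = 15 Hz, appears at 2 Hz.
18 Hz > fs/2 = 15 Hz, folds to fs − 18 Hz = 12 Hz.
18 Hz and 42 Hz both map to 12 Hz.

12 Hz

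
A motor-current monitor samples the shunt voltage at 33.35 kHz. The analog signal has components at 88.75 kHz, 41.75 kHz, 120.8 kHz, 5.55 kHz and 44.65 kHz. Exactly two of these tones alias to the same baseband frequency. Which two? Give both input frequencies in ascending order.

fs/2 = 16.675 kHz.
88.75 kHz mod fs = 22.05 kHz.
22.05 kHz > fs/2 = 16.675 kHz, folds to fs − 22.05 kHz = 11.3 kHz.
41.75 kHz mod fs = 8.4 kHz.
8.4 kHz ≤ fs/2 = 16.675 kHz, appears at 8.4 kHz.
120.8 kHz mod fs = 20.75 kHz.
20.75 kHz > fs/2 = 16.675 kHz, folds to fs − 20.75 kHz = 12.6 kHz.
5.55 kHz ≤ fs/2 = 16.675 kHz, passes unchanged.
44.65 kHz mod fs = 11.3 kHz.
11.3 kHz ≤ fs/2 = 16.675 kHz, appears at 11.3 kHz.
44.65 kHz and 88.75 kHz both map to 11.3 kHz.

44.65 kHz, 88.75 kHz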